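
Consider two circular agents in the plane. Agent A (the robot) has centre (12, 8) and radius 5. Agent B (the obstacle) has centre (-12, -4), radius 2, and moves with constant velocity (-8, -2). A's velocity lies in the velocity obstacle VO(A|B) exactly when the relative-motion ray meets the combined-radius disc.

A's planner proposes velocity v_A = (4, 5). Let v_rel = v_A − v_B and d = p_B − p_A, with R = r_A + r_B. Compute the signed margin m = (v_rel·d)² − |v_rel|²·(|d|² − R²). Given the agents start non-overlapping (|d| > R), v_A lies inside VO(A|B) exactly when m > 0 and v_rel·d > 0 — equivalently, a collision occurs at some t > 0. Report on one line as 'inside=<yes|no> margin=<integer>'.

d = (-24, -12),  |d|² = 720;  R = 5+2 = 7,  c = 720−7² = 671
v_rel = (12, 7),  |v_rel|² = 193;  v_rel·d = (12)·(-24) + (7)·(-12) = -372
193·t² + 744·t + 671 = 0  ⇒  m = (-372)² − 193·671 = 8881
m = 8881 > 0,  v_rel·d = -372 < 0  ⇒  outside

inside=no margin=8881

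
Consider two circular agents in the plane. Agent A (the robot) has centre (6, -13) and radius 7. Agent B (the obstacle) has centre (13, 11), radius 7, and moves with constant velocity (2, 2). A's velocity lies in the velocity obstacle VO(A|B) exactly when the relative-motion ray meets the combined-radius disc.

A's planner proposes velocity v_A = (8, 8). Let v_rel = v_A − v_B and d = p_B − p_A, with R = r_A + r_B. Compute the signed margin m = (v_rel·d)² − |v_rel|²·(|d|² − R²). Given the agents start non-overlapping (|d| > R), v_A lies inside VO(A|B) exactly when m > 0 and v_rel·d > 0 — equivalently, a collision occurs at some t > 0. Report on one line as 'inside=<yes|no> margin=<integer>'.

d = (7, 24),  |d|² = 625;  R = 7+7 = 14,  c = 625−14² = 429
v_rel = (6, 6),  |v_rel|² = 72;  v_rel·d = (6)·(7) + (6)·(24) = 186
72·t² − 372·t + 429 = 0  ⇒  m = 186² − 72·429 = 3708
m = 3708 > 0,  v_rel·d = 186 > 0  ⇒  inside

inside=yes margin=3708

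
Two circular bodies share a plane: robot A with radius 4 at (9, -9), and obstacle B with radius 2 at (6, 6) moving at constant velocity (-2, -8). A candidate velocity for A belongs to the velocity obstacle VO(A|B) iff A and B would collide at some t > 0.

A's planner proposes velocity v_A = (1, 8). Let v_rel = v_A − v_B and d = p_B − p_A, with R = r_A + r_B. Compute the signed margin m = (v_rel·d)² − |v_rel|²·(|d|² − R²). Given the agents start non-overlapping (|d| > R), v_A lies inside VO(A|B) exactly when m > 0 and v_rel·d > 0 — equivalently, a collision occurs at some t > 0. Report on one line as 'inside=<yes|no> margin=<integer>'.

d = (-3, 15),  |d|² = 234;  R = 4+2 = 6,  c = 234−6² = 198
v_rel = (3, 16),  |v_rel|² = 265;  v_rel·d = (3)·(-3) + (16)·(15) = 231
265·t² − 462·t + 198 = 0  ⇒  m = 231² − 265·198 = 891
m = 891 > 0,  v_rel·d = 231 > 0  ⇒  inside

inside=yes margin=891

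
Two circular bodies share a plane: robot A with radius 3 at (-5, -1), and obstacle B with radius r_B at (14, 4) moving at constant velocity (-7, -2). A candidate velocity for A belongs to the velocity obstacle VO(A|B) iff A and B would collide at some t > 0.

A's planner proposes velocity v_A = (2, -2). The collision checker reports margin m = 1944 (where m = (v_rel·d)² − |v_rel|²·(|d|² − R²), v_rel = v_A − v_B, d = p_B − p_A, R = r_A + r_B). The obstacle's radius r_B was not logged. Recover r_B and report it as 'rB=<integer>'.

m = 1944
d = (19, 5);  v_rel = (9, 0),  |v_rel|² = 81
v_rel×d = (9)·(5) − (0)·(19) = 45
since m = R²·81 − 45²:  R² = (2025 + 1944) / 81 = 49
R = √49 = 7  ⇒  r_B = 7 − 3 = 4

rB=4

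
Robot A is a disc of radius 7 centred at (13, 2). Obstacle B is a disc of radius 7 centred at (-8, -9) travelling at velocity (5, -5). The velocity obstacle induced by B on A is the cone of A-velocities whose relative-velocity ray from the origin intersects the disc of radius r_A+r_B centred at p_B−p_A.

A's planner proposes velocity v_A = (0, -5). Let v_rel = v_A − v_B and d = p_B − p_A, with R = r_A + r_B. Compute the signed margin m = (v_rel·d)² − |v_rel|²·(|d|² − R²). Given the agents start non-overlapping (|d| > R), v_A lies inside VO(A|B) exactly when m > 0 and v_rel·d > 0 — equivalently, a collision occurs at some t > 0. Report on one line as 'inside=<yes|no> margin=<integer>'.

d = (-21, -11),  |d|² = 562;  R = 7+7 = 14,  c = 562−14² = 366
v_rel = (-5, 0),  |v_rel|² = 25;  v_rel·d = (-5)·(-21) + (0)·(-11) = 105
25·t² − 210·t + 366 = 0  ⇒  m = 105² − 25·366 = 1875
m = 1875 > 0,  v_rel·d = 105 > 0  ⇒  inside

inside=yes margin=1875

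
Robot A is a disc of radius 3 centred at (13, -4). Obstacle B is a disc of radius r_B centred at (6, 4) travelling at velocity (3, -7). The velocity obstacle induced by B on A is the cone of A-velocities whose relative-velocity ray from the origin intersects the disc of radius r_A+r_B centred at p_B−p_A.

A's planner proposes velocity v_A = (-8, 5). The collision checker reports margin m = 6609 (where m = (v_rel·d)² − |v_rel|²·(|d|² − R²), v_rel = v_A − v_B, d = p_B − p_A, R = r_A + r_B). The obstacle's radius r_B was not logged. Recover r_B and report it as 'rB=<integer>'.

m = 6609
d = (-7, 8);  v_rel = (-11, 12),  |v_rel|² = 265
v_rel×d = (-11)·(8) − (12)·(-7) = -4
since m = R²·265 − (-4)²:  R² = (16 + 6609) / 265 = 25
R = √25 = 5  ⇒  r_B = 5 − 3 = 2

rB=2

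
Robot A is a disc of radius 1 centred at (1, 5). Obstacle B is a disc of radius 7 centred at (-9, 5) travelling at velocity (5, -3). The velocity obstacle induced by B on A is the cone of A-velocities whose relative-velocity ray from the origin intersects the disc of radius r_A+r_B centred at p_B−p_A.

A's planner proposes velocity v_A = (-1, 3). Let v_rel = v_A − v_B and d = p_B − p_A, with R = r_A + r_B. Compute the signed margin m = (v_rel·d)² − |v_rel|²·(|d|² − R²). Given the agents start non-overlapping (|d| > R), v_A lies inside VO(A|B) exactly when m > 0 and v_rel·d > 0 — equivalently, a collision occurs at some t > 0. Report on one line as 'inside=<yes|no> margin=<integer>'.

d = (-10, 0),  |d|² = 100;  R = 1+7 = 8,  c = 100−8² = 36
v_rel = (-6, 6),  |v_rel|² = 72;  v_rel·d = (-6)·(-10) + (6)·(0) = 60
72·t² − 120·t + 36 = 0  ⇒  m = 60² − 72·36 = 1008
m = 1008 > 0,  v_rel·d = 60 > 0  ⇒  inside

inside=yes margin=1008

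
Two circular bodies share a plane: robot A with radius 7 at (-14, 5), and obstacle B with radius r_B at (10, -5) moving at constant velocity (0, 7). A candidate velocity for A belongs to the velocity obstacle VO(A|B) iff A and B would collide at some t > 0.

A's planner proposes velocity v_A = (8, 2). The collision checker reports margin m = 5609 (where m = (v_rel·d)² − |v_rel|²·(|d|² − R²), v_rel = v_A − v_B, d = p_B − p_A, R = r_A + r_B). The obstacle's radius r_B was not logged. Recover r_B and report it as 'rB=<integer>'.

m = 5609
d = (24, -10);  v_rel = (8, -5),  |v_rel|² = 89
v_rel×d = (8)·(-10) − (-5)·(24) = 40
since m = R²·89 − 40²:  R² = (1600 + 5609) / 89 = 81
R = √81 = 9  ⇒  r_B = 9 − 7 = 2

rB=2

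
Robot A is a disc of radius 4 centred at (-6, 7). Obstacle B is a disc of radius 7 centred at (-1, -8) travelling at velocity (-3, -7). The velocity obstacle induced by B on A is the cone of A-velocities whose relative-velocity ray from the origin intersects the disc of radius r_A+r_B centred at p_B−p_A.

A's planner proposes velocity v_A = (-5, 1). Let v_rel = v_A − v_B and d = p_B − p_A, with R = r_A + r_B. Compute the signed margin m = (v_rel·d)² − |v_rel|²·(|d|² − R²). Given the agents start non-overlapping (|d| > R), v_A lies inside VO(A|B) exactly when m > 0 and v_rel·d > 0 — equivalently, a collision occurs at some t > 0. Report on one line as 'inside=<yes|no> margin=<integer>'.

d = (5, -15),  |d|² = 250;  R = 4+7 = 11,  c = 250−11² = 129
v_rel = (-2, 8),  |v_rel|² = 68;  v_rel·d = (-2)·(5) + (8)·(-15) = -130
68·t² + 260·t + 129 = 0  ⇒  m = (-130)² − 68·129 = 8128
m = 8128 > 0,  v_rel·d = -130 < 0  ⇒  outside

inside=no margin=8128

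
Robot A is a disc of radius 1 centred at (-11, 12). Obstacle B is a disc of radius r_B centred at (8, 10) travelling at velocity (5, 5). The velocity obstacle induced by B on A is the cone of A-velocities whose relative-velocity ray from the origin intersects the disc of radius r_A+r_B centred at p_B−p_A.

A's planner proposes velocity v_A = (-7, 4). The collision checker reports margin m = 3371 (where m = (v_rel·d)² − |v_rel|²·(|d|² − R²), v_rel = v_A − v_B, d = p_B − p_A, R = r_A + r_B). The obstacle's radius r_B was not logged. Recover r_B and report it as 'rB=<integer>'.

m = 3371
d = (19, -2);  v_rel = (-12, -1),  |v_rel|² = 145
v_rel×d = (-12)·(-2) − (-1)·(19) = 43
since m = R²·145 − 43²:  R² = (1849 + 3371) / 145 = 36
R = √36 = 6  ⇒  r_B = 6 − 1 = 5

rB=5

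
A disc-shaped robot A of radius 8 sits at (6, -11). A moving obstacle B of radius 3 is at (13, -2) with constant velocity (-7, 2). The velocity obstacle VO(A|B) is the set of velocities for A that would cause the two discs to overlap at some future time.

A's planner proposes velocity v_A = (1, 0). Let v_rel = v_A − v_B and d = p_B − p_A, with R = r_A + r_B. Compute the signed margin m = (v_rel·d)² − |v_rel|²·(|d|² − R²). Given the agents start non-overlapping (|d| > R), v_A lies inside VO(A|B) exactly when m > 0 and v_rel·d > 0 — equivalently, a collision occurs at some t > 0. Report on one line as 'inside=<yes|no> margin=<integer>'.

d = (7, 9),  |d|² = 130;  R = 8+3 = 11,  c = 130−11² = 9
v_rel = (8, -2),  |v_rel|² = 68;  v_rel·d = (8)·(7) + (-2)·(9) = 38
68·t² − 76·t + 9 = 0  ⇒  m = 38² − 68·9 = 832
m = 832 > 0,  v_rel·d = 38 > 0  ⇒  inside

inside=yes margin=832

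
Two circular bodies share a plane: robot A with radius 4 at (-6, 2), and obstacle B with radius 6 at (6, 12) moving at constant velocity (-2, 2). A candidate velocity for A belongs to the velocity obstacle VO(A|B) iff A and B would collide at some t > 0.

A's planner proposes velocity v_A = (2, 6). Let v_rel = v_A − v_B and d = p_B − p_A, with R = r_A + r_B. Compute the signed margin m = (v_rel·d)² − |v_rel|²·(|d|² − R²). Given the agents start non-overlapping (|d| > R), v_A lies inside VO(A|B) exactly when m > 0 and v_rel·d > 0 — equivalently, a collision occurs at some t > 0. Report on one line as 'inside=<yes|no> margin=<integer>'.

d = (12, 10),  |d|² = 244;  R = 4+6 = 10,  c = 244−10² = 144
v_rel = (4, 4),  |v_rel|² = 32;  v_rel·d = (4)·(12) + (4)·(10) = 88
32·t² − 176·t + 144 = 0  ⇒  m = 88² − 32·144 = 3136
m = 3136 > 0,  v_rel·d = 88 > 0  ⇒  inside

inside=yes margin=3136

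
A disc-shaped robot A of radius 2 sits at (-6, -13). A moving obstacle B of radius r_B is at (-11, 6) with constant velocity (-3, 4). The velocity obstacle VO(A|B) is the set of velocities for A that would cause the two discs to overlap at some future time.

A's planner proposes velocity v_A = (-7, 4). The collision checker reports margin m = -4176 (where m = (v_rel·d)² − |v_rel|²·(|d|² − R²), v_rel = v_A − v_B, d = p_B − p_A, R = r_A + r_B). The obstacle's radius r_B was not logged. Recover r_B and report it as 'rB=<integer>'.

m = -4176
d = (-5, 19);  v_rel = (-4, 0),  |v_rel|² = 16
v_rel×d = (-4)·(19) − (0)·(-5) = -76
since m = R²·16 − (-76)²:  R² = (5776 + -4176) / 16 = 100
R = √100 = 10  ⇒  r_B = 10 − 2 = 8

rB=8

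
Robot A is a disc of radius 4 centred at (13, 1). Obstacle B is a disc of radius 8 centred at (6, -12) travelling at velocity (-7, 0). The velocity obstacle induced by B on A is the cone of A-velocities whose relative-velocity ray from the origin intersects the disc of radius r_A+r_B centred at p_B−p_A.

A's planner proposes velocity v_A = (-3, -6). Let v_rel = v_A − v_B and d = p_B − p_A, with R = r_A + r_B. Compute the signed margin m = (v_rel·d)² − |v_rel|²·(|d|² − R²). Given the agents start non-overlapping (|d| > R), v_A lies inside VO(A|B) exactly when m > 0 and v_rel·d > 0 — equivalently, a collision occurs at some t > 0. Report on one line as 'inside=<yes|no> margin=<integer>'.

d = (-7, -13),  |d|² = 218;  R = 4+8 = 12,  c = 218−12² = 74
v_rel = (4, -6),  |v_rel|² = 52;  v_rel·d = (4)·(-7) + (-6)·(-13) = 50
52·t² − 100·t + 74 = 0  ⇒  m = 50² − 52·74 = -1348
m = -1348 < 0,  v_rel·d = 50 > 0  ⇒  outside

inside=no margin=-1348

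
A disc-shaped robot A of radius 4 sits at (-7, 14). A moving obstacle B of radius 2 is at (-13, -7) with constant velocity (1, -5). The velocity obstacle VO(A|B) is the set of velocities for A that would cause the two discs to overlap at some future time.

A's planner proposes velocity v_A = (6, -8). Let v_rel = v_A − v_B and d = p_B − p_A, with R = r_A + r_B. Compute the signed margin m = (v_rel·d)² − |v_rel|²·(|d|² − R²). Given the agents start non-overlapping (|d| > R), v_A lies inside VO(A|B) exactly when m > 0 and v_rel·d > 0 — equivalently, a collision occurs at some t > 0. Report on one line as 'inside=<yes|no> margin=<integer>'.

d = (-6, -21),  |d|² = 477;  R = 4+2 = 6,  c = 477−6² = 441
v_rel = (5, -3),  |v_rel|² = 34;  v_rel·d = (5)·(-6) + (-3)·(-21) = 33
34·t² − 66·t + 441 = 0  ⇒  m = 33² − 34·441 = -13905
m = -13905 < 0,  v_rel·d = 33 > 0  ⇒  outside

inside=no margin=-13905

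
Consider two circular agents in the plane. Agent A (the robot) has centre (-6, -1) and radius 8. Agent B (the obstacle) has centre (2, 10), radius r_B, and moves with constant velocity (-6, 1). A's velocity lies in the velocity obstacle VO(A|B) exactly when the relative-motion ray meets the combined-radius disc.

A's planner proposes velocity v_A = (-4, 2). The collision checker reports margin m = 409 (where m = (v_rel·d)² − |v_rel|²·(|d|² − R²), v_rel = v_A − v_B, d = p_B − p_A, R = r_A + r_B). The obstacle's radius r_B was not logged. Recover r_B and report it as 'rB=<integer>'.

m = 409
d = (8, 11);  v_rel = (2, 1),  |v_rel|² = 5
v_rel×d = (2)·(11) − (1)·(8) = 14
since m = R²·5 − 14²:  R² = (196 + 409) / 5 = 121
R = √121 = 11  ⇒  r_B = 11 − 8 = 3

rB=3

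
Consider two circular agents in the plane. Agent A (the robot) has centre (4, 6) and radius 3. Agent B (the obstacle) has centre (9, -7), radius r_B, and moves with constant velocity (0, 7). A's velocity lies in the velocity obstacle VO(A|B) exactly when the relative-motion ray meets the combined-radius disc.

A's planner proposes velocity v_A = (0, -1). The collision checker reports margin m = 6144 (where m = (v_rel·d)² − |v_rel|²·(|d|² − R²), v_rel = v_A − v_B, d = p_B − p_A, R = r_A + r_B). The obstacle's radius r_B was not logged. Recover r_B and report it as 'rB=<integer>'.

m = 6144
d = (5, -13);  v_rel = (0, -8),  |v_rel|² = 64
v_rel×d = (0)·(-13) − (-8)·(5) = 40
since m = R²·64 − 40²:  R² = (1600 + 6144) / 64 = 121
R = √121 = 11  ⇒  r_B = 11 − 3 = 8

rB=8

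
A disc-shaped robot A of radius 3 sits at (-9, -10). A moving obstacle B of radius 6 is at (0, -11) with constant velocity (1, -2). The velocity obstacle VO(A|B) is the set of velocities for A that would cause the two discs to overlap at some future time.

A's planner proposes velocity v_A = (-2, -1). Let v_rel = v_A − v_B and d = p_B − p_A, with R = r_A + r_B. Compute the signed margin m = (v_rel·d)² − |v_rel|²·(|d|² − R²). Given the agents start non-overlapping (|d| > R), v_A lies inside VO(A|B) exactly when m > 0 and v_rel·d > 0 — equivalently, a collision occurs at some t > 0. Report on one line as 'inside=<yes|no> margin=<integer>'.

d = (9, -1),  |d|² = 82;  R = 3+6 = 9,  c = 82−9² = 1
v_rel = (-3, 1),  |v_rel|² = 10;  v_rel·d = (-3)·(9) + (1)·(-1) = -28
10·t² + 56·t + 1 = 0  ⇒  m = (-28)² − 10·1 = 774
m = 774 > 0,  v_rel·d = -28 < 0  ⇒  outside

inside=no margin=774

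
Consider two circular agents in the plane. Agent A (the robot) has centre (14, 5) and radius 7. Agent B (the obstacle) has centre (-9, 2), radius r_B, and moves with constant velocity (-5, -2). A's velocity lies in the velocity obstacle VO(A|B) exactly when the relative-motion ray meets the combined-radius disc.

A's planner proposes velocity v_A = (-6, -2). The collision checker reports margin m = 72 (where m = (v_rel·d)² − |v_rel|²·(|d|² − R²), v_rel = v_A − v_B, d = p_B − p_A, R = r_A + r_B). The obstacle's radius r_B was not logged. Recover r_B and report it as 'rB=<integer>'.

m = 72
d = (-23, -3);  v_rel = (-1, 0),  |v_rel|² = 1
v_rel×d = (-1)·(-3) − (0)·(-23) = 3
since m = R²·1 − 3²:  R² = (9 + 72) / 1 = 81
R = √81 = 9  ⇒  r_B = 9 − 7 = 2

rB=2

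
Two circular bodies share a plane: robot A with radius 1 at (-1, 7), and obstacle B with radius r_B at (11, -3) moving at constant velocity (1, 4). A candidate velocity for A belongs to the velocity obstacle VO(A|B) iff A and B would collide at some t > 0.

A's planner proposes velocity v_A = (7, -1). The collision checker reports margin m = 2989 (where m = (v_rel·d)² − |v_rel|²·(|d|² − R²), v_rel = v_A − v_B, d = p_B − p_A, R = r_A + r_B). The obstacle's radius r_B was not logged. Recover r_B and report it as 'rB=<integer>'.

m = 2989
d = (12, -10);  v_rel = (6, -5),  |v_rel|² = 61
v_rel×d = (6)·(-10) − (-5)·(12) = 0
since m = R²·61 − 0²:  R² = (0 + 2989) / 61 = 49
R = √49 = 7  ⇒  r_B = 7 − 1 = 6

rB=6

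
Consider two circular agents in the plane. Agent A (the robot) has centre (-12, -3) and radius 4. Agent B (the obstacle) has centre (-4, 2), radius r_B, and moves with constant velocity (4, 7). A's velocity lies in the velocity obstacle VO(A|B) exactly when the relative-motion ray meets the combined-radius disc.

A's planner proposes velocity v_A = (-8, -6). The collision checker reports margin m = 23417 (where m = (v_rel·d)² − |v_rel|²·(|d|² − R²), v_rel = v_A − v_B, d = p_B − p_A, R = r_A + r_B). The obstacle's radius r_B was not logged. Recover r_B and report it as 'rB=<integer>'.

m = 23417
d = (8, 5);  v_rel = (-12, -13),  |v_rel|² = 313
v_rel×d = (-12)·(5) − (-13)·(8) = 44
since m = R²·313 − 44²:  R² = (1936 + 23417) / 313 = 81
R = √81 = 9  ⇒  r_B = 9 − 4 = 5

rB=5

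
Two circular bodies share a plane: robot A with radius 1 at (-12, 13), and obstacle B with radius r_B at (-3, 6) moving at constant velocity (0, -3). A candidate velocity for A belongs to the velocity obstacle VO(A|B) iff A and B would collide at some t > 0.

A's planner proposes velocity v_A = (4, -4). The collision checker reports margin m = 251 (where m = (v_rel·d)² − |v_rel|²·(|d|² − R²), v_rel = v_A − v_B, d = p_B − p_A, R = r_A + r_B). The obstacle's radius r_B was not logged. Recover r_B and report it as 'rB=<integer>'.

m = 251
d = (9, -7);  v_rel = (4, -1),  |v_rel|² = 17
v_rel×d = (4)·(-7) − (-1)·(9) = -19
since m = R²·17 − (-19)²:  R² = (361 + 251) / 17 = 36
R = √36 = 6  ⇒  r_B = 6 − 1 = 5

rB=5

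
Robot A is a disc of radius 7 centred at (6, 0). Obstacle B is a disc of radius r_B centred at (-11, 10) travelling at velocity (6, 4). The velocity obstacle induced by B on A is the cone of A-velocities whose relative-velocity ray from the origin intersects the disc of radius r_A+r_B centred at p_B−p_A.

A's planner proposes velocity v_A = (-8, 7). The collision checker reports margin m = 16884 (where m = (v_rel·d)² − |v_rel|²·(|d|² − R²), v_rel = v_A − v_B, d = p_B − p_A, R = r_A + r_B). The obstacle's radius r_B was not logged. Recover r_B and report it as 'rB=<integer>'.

m = 16884
d = (-17, 10);  v_rel = (-14, 3),  |v_rel|² = 205
v_rel×d = (-14)·(10) − (3)·(-17) = -89
since m = R²·205 − (-89)²:  R² = (7921 + 16884) / 205 = 121
R = √121 = 11  ⇒  r_B = 11 − 7 = 4

rB=4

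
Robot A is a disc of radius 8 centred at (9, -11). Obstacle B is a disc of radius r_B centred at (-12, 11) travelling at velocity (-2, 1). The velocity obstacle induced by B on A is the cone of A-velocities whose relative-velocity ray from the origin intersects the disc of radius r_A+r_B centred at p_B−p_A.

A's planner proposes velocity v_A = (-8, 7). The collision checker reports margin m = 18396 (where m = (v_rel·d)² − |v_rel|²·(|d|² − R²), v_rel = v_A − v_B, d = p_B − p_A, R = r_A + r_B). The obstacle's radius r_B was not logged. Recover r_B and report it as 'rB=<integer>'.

m = 18396
d = (-21, 22);  v_rel = (-6, 6),  |v_rel|² = 72
v_rel×d = (-6)·(22) − (6)·(-21) = -6
since m = R²·72 − (-6)²:  R² = (36 + 18396) / 72 = 256
R = √256 = 16  ⇒  r_B = 16 − 8 = 8

rB=8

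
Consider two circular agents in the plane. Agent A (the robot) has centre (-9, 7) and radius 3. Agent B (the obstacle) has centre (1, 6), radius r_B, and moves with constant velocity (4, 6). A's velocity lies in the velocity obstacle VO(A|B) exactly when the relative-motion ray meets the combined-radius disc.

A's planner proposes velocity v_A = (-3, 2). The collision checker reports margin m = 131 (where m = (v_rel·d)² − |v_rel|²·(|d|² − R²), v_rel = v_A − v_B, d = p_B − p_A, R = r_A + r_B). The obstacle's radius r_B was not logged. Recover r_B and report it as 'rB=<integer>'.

m = 131
d = (10, -1);  v_rel = (-7, -4),  |v_rel|² = 65
v_rel×d = (-7)·(-1) − (-4)·(10) = 47
since m = R²·65 − 47²:  R² = (2209 + 131) / 65 = 36
R = √36 = 6  ⇒  r_B = 6 − 3 = 3

rB=3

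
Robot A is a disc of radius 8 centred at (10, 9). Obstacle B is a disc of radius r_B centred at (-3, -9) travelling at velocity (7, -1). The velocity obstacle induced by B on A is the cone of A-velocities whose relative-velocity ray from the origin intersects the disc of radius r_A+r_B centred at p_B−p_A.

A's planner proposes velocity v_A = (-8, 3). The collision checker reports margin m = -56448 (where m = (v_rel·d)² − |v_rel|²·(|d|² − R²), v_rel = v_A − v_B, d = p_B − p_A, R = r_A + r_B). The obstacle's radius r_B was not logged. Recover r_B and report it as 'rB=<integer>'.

m = -56448
d = (-13, -18);  v_rel = (-15, 4),  |v_rel|² = 241
v_rel×d = (-15)·(-18) − (4)·(-13) = 322
since m = R²·241 − 322²:  R² = (103684 + -56448) / 241 = 196
R = √196 = 14  ⇒  r_B = 14 − 8 = 6

rB=6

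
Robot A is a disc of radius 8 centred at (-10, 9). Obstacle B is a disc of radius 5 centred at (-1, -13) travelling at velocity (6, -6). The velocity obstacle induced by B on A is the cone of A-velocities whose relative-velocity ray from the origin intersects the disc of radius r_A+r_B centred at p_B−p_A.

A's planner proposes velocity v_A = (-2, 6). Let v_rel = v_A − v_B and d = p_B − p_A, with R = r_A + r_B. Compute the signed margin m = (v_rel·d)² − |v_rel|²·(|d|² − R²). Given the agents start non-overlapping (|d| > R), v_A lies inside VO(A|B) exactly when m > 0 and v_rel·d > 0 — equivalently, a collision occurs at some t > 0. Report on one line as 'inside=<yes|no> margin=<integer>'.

d = (9, -22),  |d|² = 565;  R = 8+5 = 13,  c = 565−13² = 396
v_rel = (-8, 12),  |v_rel|² = 208;  v_rel·d = (-8)·(9) + (12)·(-22) = -336
208·t² + 672·t + 396 = 0  ⇒  m = (-336)² − 208·396 = 30528
m = 30528 > 0,  v_rel·d = -336 < 0  ⇒  outside

inside=no margin=30528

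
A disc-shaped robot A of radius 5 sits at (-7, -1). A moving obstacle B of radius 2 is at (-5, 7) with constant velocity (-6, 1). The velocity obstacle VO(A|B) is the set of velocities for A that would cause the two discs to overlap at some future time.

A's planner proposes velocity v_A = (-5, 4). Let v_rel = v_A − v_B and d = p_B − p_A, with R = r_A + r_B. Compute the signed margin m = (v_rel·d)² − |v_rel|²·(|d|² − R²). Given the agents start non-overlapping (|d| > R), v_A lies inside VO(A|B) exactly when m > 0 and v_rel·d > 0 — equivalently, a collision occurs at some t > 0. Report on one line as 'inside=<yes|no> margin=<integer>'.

d = (2, 8),  |d|² = 68;  R = 5+2 = 7,  c = 68−7² = 19
v_rel = (1, 3),  |v_rel|² = 10;  v_rel·d = (1)·(2) + (3)·(8) = 26
10·t² − 52·t + 19 = 0  ⇒  m = 26² − 10·19 = 486
m = 486 > 0,  v_rel·d = 26 > 0  ⇒  inside

inside=yes margin=486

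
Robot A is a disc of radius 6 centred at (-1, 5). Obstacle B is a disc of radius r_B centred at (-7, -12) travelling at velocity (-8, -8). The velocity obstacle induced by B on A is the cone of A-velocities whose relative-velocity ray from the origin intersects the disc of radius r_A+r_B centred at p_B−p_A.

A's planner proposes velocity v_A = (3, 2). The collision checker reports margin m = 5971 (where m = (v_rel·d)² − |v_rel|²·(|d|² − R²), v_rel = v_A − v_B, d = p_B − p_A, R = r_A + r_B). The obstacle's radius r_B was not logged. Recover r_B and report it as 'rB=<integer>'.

m = 5971
d = (-6, -17);  v_rel = (11, 10),  |v_rel|² = 221
v_rel×d = (11)·(-17) − (10)·(-6) = -127
since m = R²·221 − (-127)²:  R² = (16129 + 5971) / 221 = 100
R = √100 = 10  ⇒  r_B = 10 − 6 = 4

rB=4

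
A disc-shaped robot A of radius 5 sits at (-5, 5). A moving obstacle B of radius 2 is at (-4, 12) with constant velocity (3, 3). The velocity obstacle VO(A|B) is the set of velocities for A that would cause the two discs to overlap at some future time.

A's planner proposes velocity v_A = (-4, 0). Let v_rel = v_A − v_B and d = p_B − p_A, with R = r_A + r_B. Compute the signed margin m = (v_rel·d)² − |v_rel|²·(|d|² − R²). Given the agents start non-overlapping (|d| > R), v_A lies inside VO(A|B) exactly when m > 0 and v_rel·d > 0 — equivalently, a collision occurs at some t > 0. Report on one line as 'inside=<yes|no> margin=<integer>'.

d = (1, 7),  |d|² = 50;  R = 5+2 = 7,  c = 50−7² = 1
v_rel = (-7, -3),  |v_rel|² = 58;  v_rel·d = (-7)·(1) + (-3)·(7) = -28
58·t² + 56·t + 1 = 0  ⇒  m = (-28)² − 58·1 = 726
m = 726 > 0,  v_rel·d = -28 < 0  ⇒  outside

inside=no margin=726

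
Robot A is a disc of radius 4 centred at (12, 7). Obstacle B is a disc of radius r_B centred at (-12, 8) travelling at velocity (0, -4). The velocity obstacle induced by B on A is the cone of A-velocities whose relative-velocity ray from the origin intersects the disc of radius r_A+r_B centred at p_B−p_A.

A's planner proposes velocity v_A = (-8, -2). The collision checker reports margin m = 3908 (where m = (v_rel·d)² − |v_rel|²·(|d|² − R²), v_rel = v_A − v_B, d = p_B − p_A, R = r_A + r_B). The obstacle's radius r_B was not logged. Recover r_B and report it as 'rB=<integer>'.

m = 3908
d = (-24, 1);  v_rel = (-8, 2),  |v_rel|² = 68
v_rel×d = (-8)·(1) − (2)·(-24) = 40
since m = R²·68 − 40²:  R² = (1600 + 3908) / 68 = 81
R = √81 = 9  ⇒  r_B = 9 − 4 = 5

rB=5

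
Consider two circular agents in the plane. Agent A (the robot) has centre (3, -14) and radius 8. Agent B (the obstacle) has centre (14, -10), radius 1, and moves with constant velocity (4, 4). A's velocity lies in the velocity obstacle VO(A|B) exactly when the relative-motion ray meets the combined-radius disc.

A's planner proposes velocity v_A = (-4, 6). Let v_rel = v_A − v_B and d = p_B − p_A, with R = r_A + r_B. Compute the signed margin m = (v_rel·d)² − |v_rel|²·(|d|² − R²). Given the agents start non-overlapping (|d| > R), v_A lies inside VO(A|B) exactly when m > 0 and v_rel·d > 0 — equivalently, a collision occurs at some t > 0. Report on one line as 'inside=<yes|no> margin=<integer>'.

d = (11, 4),  |d|² = 137;  R = 8+1 = 9,  c = 137−9² = 56
v_rel = (-8, 2),  |v_rel|² = 68;  v_rel·d = (-8)·(11) + (2)·(4) = -80
68·t² + 160·t + 56 = 0  ⇒  m = (-80)² − 68·56 = 2592
m = 2592 > 0,  v_rel·d = -80 < 0  ⇒  outside

inside=no margin=2592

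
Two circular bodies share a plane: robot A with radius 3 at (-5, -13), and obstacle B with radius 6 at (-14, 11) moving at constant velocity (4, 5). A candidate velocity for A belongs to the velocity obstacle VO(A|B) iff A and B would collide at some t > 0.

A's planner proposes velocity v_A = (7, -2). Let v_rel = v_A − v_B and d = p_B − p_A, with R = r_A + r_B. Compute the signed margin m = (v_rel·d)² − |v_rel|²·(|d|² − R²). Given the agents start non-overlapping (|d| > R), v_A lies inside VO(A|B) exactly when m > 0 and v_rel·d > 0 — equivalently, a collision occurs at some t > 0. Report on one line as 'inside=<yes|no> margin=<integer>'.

d = (-9, 24),  |d|² = 657;  R = 3+6 = 9,  c = 657−9² = 576
v_rel = (3, -7),  |v_rel|² = 58;  v_rel·d = (3)·(-9) + (-7)·(24) = -195
58·t² + 390·t + 576 = 0  ⇒  m = (-195)² − 58·576 = 4617
m = 4617 > 0,  v_rel·d = -195 < 0  ⇒  outside

inside=no margin=4617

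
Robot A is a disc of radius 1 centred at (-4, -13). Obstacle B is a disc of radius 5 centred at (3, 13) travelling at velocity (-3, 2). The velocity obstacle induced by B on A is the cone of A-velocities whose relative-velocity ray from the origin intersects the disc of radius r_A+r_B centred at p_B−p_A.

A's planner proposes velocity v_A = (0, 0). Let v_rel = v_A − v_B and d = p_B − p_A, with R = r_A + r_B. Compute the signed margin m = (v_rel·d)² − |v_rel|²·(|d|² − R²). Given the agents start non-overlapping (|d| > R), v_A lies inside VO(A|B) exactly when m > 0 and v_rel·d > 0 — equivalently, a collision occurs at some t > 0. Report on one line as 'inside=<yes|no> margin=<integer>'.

d = (7, 26),  |d|² = 725;  R = 1+5 = 6,  c = 725−6² = 689
v_rel = (3, -2),  |v_rel|² = 13;  v_rel·d = (3)·(7) + (-2)·(26) = -31
13·t² + 62·t + 689 = 0  ⇒  m = (-31)² − 13·689 = -7996
m = -7996 < 0,  v_rel·d = -31 < 0  ⇒  outside

inside=no margin=-7996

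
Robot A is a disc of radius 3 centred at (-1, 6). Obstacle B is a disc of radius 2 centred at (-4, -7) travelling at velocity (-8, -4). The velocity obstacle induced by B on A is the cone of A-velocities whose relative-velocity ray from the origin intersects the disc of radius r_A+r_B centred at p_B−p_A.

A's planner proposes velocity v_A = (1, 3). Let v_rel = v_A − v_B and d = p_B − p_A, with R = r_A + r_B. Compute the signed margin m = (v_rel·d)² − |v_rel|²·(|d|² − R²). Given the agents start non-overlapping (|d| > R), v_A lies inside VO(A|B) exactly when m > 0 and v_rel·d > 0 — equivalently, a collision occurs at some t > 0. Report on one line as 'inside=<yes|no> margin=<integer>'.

d = (-3, -13),  |d|² = 178;  R = 3+2 = 5,  c = 178−5² = 153
v_rel = (9, 7),  |v_rel|² = 130;  v_rel·d = (9)·(-3) + (7)·(-13) = -118
130·t² + 236·t + 153 = 0  ⇒  m = (-118)² − 130·153 = -5966
m = -5966 < 0,  v_rel·d = -118 < 0  ⇒  outside

inside=no margin=-5966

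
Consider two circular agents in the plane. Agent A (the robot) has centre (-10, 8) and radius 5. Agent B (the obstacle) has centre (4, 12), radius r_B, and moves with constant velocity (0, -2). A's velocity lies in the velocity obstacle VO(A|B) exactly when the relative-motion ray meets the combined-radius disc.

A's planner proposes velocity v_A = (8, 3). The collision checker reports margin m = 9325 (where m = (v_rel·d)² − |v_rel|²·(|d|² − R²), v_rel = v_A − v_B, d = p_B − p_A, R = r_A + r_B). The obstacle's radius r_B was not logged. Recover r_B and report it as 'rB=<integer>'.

m = 9325
d = (14, 4);  v_rel = (8, 5),  |v_rel|² = 89
v_rel×d = (8)·(4) − (5)·(14) = -38
since m = R²·89 − (-38)²:  R² = (1444 + 9325) / 89 = 121
R = √121 = 11  ⇒  r_B = 11 − 5 = 6

rB=6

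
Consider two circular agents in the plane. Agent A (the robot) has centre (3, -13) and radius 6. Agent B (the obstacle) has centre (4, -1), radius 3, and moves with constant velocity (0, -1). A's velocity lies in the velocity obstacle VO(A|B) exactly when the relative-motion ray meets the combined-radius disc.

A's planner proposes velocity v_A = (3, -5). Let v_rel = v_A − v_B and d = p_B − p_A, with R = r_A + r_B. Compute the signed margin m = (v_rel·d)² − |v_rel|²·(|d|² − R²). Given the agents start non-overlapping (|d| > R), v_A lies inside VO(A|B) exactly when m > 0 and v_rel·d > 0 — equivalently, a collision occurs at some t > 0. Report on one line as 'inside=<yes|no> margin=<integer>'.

d = (1, 12),  |d|² = 145;  R = 6+3 = 9,  c = 145−9² = 64
v_rel = (3, -4),  |v_rel|² = 25;  v_rel·d = (3)·(1) + (-4)·(12) = -45
25·t² + 90·t + 64 = 0  ⇒  m = (-45)² − 25·64 = 425
m = 425 > 0,  v_rel·d = -45 < 0  ⇒  outside

inside=no margin=425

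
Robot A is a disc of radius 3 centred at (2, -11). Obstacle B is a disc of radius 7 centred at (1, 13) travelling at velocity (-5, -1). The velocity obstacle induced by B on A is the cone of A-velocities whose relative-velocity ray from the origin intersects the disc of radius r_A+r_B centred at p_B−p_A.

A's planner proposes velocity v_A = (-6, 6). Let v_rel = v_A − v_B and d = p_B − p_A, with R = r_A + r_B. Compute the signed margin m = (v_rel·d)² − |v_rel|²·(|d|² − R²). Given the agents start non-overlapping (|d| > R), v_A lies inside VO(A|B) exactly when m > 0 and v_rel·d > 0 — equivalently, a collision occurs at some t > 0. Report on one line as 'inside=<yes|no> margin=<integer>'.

d = (-1, 24),  |d|² = 577;  R = 3+7 = 10,  c = 577−10² = 477
v_rel = (-1, 7),  |v_rel|² = 50;  v_rel·d = (-1)·(-1) + (7)·(24) = 169
50·t² − 338·t + 477 = 0  ⇒  m = 169² − 50·477 = 4711
m = 4711 > 0,  v_rel·d = 169 > 0  ⇒  inside

inside=yes margin=4711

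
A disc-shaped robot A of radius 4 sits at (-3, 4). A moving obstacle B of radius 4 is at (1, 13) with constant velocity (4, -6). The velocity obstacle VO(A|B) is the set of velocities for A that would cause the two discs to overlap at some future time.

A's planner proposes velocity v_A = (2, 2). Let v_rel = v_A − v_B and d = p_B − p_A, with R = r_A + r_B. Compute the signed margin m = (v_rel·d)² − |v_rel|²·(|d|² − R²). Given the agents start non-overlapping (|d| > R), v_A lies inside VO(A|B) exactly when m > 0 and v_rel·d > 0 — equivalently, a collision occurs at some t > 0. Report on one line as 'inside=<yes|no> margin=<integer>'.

d = (4, 9),  |d|² = 97;  R = 4+4 = 8,  c = 97−8² = 33
v_rel = (-2, 8),  |v_rel|² = 68;  v_rel·d = (-2)·(4) + (8)·(9) = 64
68·t² − 128·t + 33 = 0  ⇒  m = 64² − 68·33 = 1852
m = 1852 > 0,  v_rel·d = 64 > 0  ⇒  inside

inside=yes margin=1852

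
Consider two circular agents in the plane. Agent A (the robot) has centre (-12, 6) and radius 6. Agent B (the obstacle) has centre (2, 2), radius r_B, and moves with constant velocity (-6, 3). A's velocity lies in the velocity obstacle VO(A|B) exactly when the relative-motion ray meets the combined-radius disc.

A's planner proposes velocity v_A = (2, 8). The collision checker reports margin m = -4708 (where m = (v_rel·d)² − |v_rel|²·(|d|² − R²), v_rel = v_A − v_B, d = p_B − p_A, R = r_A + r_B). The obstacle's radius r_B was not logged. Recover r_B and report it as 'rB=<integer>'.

m = -4708
d = (14, -4);  v_rel = (8, 5),  |v_rel|² = 89
v_rel×d = (8)·(-4) − (5)·(14) = -102
since m = R²·89 − (-102)²:  R² = (10404 + -4708) / 89 = 64
R = √64 = 8  ⇒  r_B = 8 − 6 = 2

rB=2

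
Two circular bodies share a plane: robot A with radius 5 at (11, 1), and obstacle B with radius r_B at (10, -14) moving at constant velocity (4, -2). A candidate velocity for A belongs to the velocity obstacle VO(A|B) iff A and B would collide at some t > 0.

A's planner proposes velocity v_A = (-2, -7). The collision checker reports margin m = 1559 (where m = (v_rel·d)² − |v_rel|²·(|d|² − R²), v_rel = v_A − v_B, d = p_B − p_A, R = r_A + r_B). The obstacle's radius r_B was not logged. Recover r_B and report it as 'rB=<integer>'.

m = 1559
d = (-1, -15);  v_rel = (-6, -5),  |v_rel|² = 61
v_rel×d = (-6)·(-15) − (-5)·(-1) = 85
since m = R²·61 − 85²:  R² = (7225 + 1559) / 61 = 144
R = √144 = 12  ⇒  r_B = 12 − 5 = 7

rB=7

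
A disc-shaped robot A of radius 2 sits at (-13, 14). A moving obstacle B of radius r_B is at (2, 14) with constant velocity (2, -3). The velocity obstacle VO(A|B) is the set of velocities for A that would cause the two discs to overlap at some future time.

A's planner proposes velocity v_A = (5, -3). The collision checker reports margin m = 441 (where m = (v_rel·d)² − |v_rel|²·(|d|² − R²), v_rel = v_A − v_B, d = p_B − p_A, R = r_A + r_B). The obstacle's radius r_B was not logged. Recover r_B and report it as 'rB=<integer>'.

m = 441
d = (15, 0);  v_rel = (3, 0),  |v_rel|² = 9
v_rel×d = (3)·(0) − (0)·(15) = 0
since m = R²·9 − 0²:  R² = (0 + 441) / 9 = 49
R = √49 = 7  ⇒  r_B = 7 − 2 = 5

rB=5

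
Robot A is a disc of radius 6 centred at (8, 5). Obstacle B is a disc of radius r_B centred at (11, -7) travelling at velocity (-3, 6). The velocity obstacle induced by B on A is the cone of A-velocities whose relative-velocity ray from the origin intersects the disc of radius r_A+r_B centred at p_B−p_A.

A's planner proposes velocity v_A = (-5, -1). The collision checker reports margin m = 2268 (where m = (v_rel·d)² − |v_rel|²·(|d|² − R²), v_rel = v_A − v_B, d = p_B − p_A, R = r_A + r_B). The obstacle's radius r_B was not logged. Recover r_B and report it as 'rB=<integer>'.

m = 2268
d = (3, -12);  v_rel = (-2, -7),  |v_rel|² = 53
v_rel×d = (-2)·(-12) − (-7)·(3) = 45
since m = R²·53 − 45²:  R² = (2025 + 2268) / 53 = 81
R = √81 = 9  ⇒  r_B = 9 − 6 = 3

rB=3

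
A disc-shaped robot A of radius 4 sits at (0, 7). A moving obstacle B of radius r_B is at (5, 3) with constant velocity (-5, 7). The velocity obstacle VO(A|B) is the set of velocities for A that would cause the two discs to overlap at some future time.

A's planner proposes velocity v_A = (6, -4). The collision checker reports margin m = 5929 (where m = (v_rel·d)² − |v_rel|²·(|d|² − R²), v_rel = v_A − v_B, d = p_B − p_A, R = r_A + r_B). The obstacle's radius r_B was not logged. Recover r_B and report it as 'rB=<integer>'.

m = 5929
d = (5, -4);  v_rel = (11, -11),  |v_rel|² = 242
v_rel×d = (11)·(-4) − (-11)·(5) = 11
since m = R²·242 − 11²:  R² = (121 + 5929) / 242 = 25
R = √25 = 5  ⇒  r_B = 5 − 4 = 1

rB=1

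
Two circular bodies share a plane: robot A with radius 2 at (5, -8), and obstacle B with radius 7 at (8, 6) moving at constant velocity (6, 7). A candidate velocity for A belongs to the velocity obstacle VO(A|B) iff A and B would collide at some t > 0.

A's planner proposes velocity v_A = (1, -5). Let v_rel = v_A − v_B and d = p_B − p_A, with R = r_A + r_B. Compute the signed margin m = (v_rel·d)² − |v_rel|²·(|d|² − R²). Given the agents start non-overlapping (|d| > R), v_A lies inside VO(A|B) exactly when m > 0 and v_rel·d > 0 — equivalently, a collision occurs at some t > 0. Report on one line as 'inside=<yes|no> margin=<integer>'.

d = (3, 14),  |d|² = 205;  R = 2+7 = 9,  c = 205−9² = 124
v_rel = (-5, -12),  |v_rel|² = 169;  v_rel·d = (-5)·(3) + (-12)·(14) = -183
169·t² + 366·t + 124 = 0  ⇒  m = (-183)² − 169·124 = 12533
m = 12533 > 0,  v_rel·d = -183 < 0  ⇒  outside

inside=no margin=12533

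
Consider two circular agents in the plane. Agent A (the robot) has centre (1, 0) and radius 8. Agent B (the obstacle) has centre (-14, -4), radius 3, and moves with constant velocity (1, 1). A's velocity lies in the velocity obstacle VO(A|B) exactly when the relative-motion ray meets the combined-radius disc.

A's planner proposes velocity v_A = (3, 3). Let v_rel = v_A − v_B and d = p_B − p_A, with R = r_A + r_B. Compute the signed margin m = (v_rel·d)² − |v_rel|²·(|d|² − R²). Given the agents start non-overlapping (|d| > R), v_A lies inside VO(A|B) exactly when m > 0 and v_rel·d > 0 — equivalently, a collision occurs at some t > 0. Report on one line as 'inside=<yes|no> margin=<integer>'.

d = (-15, -4),  |d|² = 241;  R = 8+3 = 11,  c = 241−11² = 120
v_rel = (2, 2),  |v_rel|² = 8;  v_rel·d = (2)·(-15) + (2)·(-4) = -38
8·t² + 76·t + 120 = 0  ⇒  m = (-38)² − 8·120 = 484
m = 484 > 0,  v_rel·d = -38 < 0  ⇒  outside

inside=no margin=484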